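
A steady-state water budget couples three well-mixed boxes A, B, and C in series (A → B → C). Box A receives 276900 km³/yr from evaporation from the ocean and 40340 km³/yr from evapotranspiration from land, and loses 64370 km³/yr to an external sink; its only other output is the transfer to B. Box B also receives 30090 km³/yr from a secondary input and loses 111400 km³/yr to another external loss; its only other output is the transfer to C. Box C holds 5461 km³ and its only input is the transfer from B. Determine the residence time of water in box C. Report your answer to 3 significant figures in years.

Box A: F(A→B) = (276900 + 40340) − 64370 = 252870 km³/yr.
Box B: F(B→C) = (252870 + 30090) − 111400 = 171560 km³/yr.
Box C throughput = its input = 171560 km³/yr; τ = 5461 / 171560 = 0.03183 yr.

0.0318 yr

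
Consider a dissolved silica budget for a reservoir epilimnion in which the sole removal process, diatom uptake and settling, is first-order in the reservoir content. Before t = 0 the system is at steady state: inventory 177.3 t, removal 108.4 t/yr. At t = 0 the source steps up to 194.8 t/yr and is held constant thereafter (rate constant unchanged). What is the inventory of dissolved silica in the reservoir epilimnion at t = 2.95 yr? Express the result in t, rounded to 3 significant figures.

295 t

Residence time τ = M₀/F₀ = 1.636 yr. The eventual steady state is M_∞ = M₀·(F₁/F₀) = 177.3 × 194.8/108.4 = 318.62 t.
The anomaly ΔM(t) = M(t) − M_∞ decays as ΔM₀·e^(−t/τ) with ΔM₀ = 177.3 − 318.62 = −141.3 t.
At t = 2.95 yr, e^(−t/τ) = e^(−1.804) = 0.1647, so ΔM = −23.28 t and M = 318.62 − 23.28 = 295.34 t.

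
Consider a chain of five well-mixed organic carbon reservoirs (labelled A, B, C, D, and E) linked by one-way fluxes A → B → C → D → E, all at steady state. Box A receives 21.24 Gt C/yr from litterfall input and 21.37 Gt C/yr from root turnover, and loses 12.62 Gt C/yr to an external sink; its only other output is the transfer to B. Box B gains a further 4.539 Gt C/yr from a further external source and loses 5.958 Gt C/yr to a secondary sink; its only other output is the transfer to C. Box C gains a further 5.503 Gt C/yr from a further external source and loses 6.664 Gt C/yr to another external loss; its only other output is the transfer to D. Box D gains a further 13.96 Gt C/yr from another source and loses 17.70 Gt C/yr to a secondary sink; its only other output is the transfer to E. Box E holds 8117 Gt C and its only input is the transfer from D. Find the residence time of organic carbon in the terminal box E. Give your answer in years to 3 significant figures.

343 yr

Box A: F(A→B) = (21.24 + 21.37) − 12.62 = 29.990 Gt C/yr.
Box B: F(B→C) = (29.990 + 4.539) − 5.958 = 28.571 Gt C/yr.
Box C: F(C→D) = (28.571 + 5.503) − 6.664 = 27.410 Gt C/yr.
Box D: F(D→E) = (27.410 + 13.96) − 17.70 = 23.670 Gt C/yr.
Box E throughput = its input = 23.670 Gt C/yr; τ = 8117 / 23.670 = 342.9 yr.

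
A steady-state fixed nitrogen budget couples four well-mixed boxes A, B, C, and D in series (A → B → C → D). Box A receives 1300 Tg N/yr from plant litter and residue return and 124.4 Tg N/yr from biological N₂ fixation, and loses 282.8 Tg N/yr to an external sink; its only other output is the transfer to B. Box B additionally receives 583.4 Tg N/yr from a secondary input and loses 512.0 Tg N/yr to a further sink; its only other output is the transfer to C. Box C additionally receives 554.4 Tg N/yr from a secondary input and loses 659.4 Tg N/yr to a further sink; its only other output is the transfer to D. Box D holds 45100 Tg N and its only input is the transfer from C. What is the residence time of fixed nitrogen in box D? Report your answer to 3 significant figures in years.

40.7 yr

Box A: F(A→B) = (1300 + 124.4) − 282.8 = 1141.6 Tg N/yr.
Box B: F(B→C) = (1141.6 + 583.4) − 512.0 = 1213.0 Tg N/yr.
Box C: F(C→D) = (1213.0 + 554.4) − 659.4 = 1108.0 Tg N/yr.
Box D throughput = its input = 1108.0 Tg N/yr; τ = 45100 / 1108.0 = 40.70 yr.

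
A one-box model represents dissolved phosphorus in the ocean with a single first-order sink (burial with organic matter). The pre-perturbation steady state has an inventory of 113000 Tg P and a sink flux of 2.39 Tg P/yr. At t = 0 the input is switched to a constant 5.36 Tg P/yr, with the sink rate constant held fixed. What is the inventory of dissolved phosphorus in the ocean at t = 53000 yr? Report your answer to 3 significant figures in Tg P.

208000 Tg P

Residence time τ = M₀/F₀ = 47280 yr. The eventual steady state is M_∞ = M₀·(F₁/F₀) = 113000 × 5.36/2.39 = 253420 Tg P.
The anomaly ΔM(t) = M(t) − M_∞ decays as ΔM₀·e^(−t/τ) with ΔM₀ = 113000 − 253420 = −140400 Tg P.
At t = 53000 yr, e^(−t/τ) = e^(−1.121) = 0.3260, so ΔM = −45770 Tg P and M = 253420 − 45770 = 207650 Tg P.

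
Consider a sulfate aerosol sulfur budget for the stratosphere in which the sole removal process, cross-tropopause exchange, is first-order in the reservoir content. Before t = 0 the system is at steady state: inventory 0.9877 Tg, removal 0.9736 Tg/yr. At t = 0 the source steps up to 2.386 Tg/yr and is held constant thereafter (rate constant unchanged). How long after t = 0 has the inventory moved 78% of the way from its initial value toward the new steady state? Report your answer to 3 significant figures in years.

1.54 yr

τ = M₀/F₀ = 0.9877/0.9736 = 1.014 yr.
The remaining gap fraction is e^(−t/τ); 78% covered ⇒ e^(−t/τ) = 0.220.
t = −τ ln(0.220) = 1.014 × 1.514 = 1.536 yr.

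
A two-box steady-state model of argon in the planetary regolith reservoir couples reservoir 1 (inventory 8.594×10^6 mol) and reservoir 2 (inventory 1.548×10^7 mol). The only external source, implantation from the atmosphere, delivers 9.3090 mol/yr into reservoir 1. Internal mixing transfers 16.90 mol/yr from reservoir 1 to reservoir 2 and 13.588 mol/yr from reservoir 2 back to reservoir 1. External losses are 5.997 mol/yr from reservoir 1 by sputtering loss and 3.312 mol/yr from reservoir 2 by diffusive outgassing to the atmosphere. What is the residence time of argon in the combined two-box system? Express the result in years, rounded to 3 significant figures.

2.59×10^6 yr

Treat the two boxes together as one reservoir: the mixing fluxes between them are internal recycling, so τ = ΣM / Σ(external losses).
M_total = 8.594×10^6 + 1.548×10^7 = 2.4074×10^7 mol.
ΣF_external_out = 5.997 + 3.312 = 9.3090 mol/yr.
τ = M_total / ΣF_ext = 2.4074×10^7 / 9.3090 = 2.586×10^6 yr.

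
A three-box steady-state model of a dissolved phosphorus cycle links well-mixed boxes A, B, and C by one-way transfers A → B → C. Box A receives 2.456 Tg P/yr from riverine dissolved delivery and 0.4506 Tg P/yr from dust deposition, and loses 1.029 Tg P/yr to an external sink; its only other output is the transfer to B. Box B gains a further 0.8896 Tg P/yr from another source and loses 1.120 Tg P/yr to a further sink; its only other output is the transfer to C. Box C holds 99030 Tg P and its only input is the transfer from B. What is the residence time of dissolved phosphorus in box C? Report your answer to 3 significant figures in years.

60100 yr

Box A: F(A→B) = (2.456 + 0.4506) − 1.029 = 1.8776 Tg P/yr.
Box B: F(B→C) = (1.8776 + 0.8896) − 1.120 = 1.6472 Tg P/yr.
Box C throughput = its input = 1.6472 Tg P/yr; τ = 99030 / 1.6472 = 60120 yr.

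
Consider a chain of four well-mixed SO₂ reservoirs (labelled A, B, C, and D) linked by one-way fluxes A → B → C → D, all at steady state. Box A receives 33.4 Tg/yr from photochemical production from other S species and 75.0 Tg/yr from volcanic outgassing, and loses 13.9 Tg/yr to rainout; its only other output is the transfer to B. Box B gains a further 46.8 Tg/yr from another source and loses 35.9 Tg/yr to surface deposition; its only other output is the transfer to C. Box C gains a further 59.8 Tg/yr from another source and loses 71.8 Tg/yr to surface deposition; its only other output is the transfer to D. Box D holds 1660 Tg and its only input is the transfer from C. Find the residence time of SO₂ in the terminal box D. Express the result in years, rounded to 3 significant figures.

Box A: F(A→B) = (33.4 + 75.0) − 13.9 = 94.500 Tg/yr.
Box B: F(B→C) = (94.500 + 46.8) − 35.9 = 105.40 Tg/yr.
Box C: F(C→D) = (105.40 + 59.8) − 71.8 = 93.400 Tg/yr.
Box D throughput = its input = 93.400 Tg/yr; τ = 1660 / 93.400 = 17.77 yr.

17.8 yr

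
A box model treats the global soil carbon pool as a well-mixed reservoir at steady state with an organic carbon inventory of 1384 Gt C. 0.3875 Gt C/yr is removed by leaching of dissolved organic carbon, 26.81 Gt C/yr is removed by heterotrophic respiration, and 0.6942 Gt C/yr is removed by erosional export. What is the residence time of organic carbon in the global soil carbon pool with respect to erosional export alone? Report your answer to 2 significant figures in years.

Residence time with respect to a single sink: τ = M / F_sink.
τ = 1384 / 0.6942 = 1994 yr.

2000 yr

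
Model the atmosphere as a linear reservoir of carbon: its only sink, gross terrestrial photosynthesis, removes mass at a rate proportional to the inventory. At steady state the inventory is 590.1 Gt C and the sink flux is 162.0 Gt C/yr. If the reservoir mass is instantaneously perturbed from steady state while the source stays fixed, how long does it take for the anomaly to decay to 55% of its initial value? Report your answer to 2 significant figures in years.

2.2 yr

For a linear reservoir the anomaly decays as exp(−t/τ) with τ = M/F = 590.1/162.0 = 3.643 yr.
exp(−t/τ) = 0.55 ⇒ t = −τ ln(0.55) = 3.643 × 0.5978 = 2.178 yr.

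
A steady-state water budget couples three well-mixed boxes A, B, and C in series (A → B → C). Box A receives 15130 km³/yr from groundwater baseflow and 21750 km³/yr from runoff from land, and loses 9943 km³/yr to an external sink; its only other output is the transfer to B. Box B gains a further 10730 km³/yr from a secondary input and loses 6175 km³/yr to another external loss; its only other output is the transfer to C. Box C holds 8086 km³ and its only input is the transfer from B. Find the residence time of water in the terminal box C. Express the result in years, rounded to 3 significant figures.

Box A: F(A→B) = (15130 + 21750) − 9943 = 26937 km³/yr.
Box B: F(B→C) = (26937 + 10730) − 6175 = 31492 km³/yr.
Box C throughput = its input = 31492 km³/yr; τ = 8086 / 31492 = 0.2568 yr.

0.257 yr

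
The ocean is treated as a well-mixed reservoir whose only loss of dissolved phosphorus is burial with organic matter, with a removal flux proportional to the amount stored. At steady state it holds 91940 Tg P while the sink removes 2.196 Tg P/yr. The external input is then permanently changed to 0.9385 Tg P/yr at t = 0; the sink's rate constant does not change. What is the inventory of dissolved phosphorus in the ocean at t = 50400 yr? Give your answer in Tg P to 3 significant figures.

Residence time τ = M₀/F₀ = 41870 yr. The eventual steady state is M_∞ = M₀·(F₁/F₀) = 91940 × 0.9385/2.196 = 39292 Tg P.
The anomaly ΔM(t) = M(t) − M_∞ decays as ΔM₀·e^(−t/τ) with ΔM₀ = 91940 − 39292 = 52650 Tg P.
At t = 50400 yr, e^(−t/τ) = e^(−1.204) = 0.3000, so ΔM = 15800 Tg P and M = 39292 + 15800 = 55089 Tg P.

55100 Tg P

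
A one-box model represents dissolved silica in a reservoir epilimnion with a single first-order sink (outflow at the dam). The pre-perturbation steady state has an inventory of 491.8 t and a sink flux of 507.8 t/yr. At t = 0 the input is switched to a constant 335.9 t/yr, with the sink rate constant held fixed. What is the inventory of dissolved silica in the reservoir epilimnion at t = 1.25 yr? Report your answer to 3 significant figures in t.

371 t

Residence time τ = M₀/F₀ = 0.9685 yr. The eventual steady state is M_∞ = M₀·(F₁/F₀) = 491.8 × 335.9/507.8 = 325.32 t.
The anomaly ΔM(t) = M(t) − M_∞ decays as ΔM₀·e^(−t/τ) with ΔM₀ = 491.8 − 325.32 = 166.5 t.
At t = 1.25 yr, e^(−t/τ) = e^(−1.291) = 0.2751, so ΔM = 45.80 t and M = 325.32 + 45.80 = 371.11 t.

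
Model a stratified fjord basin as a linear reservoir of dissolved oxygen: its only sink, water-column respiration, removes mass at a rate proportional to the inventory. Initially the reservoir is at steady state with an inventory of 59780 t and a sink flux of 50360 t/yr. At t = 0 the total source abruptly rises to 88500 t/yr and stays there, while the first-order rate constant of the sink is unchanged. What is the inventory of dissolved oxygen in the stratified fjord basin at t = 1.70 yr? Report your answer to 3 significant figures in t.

94200 t

The sink rate constant is k = F₀/M₀ = 50360/59780 = 0.8424 yr⁻¹.
Solving dM/dt = F₁ − kM with M(0) = M₀ gives M(t) = F₁/k + (M₀ − F₁/k)·e^(−kt).
F₁/k = 88500/0.8424 = 105050 t; kt = 0.8424 × 1.70 = 1.432, e^(−kt) = 0.2388.
M(1.70) = 105050 + (59780 − 105050) × 0.2388 = 105050 − 10810 = 94243 t.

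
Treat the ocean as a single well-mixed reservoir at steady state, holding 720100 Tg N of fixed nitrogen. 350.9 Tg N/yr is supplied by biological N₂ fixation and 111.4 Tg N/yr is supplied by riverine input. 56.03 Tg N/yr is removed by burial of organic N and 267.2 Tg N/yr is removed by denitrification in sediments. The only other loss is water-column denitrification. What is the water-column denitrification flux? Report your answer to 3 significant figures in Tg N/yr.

At steady state ΣF_in = ΣF_out.
ΣF_in = 350.9 + 111.4 = 462.30 Tg N/yr.
Water-column denitrification flux = ΣF_in − (56.03 + 267.2) = 462.30 − 323.2 = 139.1 Tg N/yr.

139 Tg N/yr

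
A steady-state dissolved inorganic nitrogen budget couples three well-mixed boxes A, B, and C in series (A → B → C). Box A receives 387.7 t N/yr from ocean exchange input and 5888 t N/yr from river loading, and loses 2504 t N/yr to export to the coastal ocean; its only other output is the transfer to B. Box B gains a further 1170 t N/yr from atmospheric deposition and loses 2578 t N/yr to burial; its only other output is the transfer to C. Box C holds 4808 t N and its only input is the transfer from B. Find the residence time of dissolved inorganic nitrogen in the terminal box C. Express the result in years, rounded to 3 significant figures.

2.03 yr

Box A: F(A→B) = (387.7 + 5888) − 2504 = 3771.7 t N/yr.
Box B: F(B→C) = (3771.7 + 1170) − 2578 = 2363.7 t N/yr.
Box C throughput = its input = 2363.7 t N/yr; τ = 4808 / 2363.7 = 2.034 yr.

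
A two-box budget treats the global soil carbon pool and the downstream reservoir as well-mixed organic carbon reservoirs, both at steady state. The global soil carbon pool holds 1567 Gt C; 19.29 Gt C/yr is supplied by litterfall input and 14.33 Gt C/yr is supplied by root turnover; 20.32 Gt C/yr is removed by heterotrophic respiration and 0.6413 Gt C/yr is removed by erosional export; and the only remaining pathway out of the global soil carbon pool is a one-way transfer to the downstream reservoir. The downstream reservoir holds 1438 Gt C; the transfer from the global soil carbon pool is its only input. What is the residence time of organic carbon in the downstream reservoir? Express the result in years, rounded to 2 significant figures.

110 yr

Balance the global soil carbon pool: ΣF_in = 19.29 + 14.33 = 33.620 Gt C/yr.
Transfer to the downstream reservoir = ΣF_in − (20.32 + 0.6413) = 12.659 Gt C/yr.
At steady state the output of the downstream reservoir equals its input, 12.659 Gt C/yr.
τ = M / F = 1438 / 12.659 = 113.6 yr.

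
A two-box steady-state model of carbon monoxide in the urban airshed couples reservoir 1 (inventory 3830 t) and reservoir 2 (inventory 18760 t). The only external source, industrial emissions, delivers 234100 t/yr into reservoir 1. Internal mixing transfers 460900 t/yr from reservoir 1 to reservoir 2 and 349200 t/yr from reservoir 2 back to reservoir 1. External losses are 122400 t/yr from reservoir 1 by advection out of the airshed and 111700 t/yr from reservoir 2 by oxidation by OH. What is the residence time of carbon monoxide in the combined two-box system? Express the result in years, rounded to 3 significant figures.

Treat the two boxes together as one reservoir: the mixing fluxes between them are internal recycling, so τ = ΣM / Σ(external losses).
M_total = 3830 + 18760 = 22590 t.
ΣF_external_out = 122400 + 111700 = 234100 t/yr.
τ = M_total / ΣF_ext = 22590 / 234100 = 0.09650 yr.

0.0965 yr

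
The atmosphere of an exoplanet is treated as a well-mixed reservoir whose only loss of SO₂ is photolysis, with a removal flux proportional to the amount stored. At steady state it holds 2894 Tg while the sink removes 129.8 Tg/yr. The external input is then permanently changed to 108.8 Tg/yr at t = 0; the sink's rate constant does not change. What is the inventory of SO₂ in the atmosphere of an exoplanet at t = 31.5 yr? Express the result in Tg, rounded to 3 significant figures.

2540 Tg

The sink rate constant is k = F₀/M₀ = 129.8/2894 = 0.04485 yr⁻¹.
Solving dM/dt = F₁ − kM with M(0) = M₀ gives M(t) = F₁/k + (M₀ − F₁/k)·e^(−kt).
F₁/k = 108.8/0.04485 = 2425.8 Tg; kt = 0.04485 × 31.5 = 1.413, e^(−kt) = 0.2435.
M(31.5) = 2425.8 + (2894 − 2425.8) × 0.2435 = 2425.8 + 114.0 = 2539.8 Tg.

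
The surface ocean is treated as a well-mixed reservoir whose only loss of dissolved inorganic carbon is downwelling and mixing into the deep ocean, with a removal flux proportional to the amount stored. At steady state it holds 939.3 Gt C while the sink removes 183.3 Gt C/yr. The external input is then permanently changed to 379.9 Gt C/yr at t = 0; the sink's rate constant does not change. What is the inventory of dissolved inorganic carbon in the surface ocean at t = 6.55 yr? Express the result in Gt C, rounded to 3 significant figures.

1670 Gt C

τ = M₀/F₀ = 939.3/183.3 = 5.124 yr; rate constant k = 1/τ.
New steady state M_∞ = F₁/k = F₁·τ = 379.9 × 5.124 = 1946.8 Gt C.
M(t) = M_∞ + (M₀ − M_∞)·e^(−t/τ); t/τ = 6.55/5.124 = 1.278, so e^(−t/τ) = 0.2785.
M(t) = 1946.8 − 1007 × 0.2785 = 1666.1 Gt C.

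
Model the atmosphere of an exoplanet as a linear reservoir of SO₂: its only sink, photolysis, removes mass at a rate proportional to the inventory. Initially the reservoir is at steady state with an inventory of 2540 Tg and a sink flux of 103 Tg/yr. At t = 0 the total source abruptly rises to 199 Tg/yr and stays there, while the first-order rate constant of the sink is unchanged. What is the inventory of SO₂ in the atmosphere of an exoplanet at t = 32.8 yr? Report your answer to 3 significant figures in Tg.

4280 Tg

τ = M₀/F₀ = 2540/103 = 24.66 yr; rate constant k = 1/τ.
New steady state M_∞ = F₁/k = F₁·τ = 199 × 24.66 = 4907.4 Tg.
M(t) = M_∞ + (M₀ − M_∞)·e^(−t/τ); t/τ = 32.8/24.66 = 1.330, so e^(−t/τ) = 0.2645.
M(t) = 4907.4 − 2367 × 0.2645 = 4281.3 Tg.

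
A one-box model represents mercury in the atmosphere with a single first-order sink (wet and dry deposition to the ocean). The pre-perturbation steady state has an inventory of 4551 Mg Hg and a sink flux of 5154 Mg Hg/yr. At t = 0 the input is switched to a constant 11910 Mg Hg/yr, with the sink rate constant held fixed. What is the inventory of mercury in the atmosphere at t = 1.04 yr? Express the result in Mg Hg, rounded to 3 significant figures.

8680 Mg Hg

The sink rate constant is k = F₀/M₀ = 5154/4551 = 1.132 yr⁻¹.
Solving dM/dt = F₁ − kM with M(0) = M₀ gives M(t) = F₁/k + (M₀ − F₁/k)·e^(−kt).
F₁/k = 11910/1.132 = 10517 Mg Hg; kt = 1.132 × 1.04 = 1.178, e^(−kt) = 0.3080.
M(1.04) = 10517 + (4551 − 10517) × 0.3080 = 10517 − 1837 = 8679.4 Mg Hg.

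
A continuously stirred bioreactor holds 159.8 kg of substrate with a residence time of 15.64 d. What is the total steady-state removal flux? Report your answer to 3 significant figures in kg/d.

F = M / τ = 159.8 / 15.64 = 10.22 kg/d.

10.2 kg/d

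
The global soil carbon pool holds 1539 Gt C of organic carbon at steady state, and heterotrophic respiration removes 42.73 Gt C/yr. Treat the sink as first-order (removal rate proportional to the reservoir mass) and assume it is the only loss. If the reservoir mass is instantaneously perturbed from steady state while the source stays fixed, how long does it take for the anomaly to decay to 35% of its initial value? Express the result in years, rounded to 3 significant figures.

For a linear reservoir the anomaly decays as exp(−t/τ) with τ = M/F = 1539/42.73 = 36.02 yr.
exp(−t/τ) = 0.35 ⇒ t = −τ ln(0.35) = 36.02 × 1.050 = 37.81 yr.

37.8 yr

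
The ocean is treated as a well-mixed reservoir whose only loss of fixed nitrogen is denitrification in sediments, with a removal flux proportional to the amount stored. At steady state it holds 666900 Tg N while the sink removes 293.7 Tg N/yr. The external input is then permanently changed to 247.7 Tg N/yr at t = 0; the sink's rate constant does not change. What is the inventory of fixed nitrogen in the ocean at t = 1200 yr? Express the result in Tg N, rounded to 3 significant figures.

The sink rate constant is k = F₀/M₀ = 293.7/666900 = 0.0004404 yr⁻¹.
Solving dM/dt = F₁ − kM with M(0) = M₀ gives M(t) = F₁/k + (M₀ − F₁/k)·e^(−kt).
F₁/k = 247.7/0.0004404 = 562450 Tg N; kt = 0.0004404 × 1200 = 0.5285, e^(−kt) = 0.5895.
M(1200) = 562450 + (666900 − 562450) × 0.5895 = 562450 + 61570 = 624020 Tg N.

624000 Tg N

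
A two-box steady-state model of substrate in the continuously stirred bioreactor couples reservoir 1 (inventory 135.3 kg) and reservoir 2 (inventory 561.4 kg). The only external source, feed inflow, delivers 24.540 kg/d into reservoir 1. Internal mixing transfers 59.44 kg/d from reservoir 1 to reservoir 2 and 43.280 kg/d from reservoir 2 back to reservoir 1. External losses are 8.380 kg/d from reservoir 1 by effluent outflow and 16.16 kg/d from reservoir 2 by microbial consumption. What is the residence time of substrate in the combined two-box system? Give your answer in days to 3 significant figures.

For the system as a whole, the A↔B exchange is internal and contributes nothing to the throughput; only the external sinks remove mass.
M_total = 135.3 + 561.4 = 696.70 kg.
ΣF_external_out = 8.380 + 16.16 = 24.540 kg/d.
τ = M_total / ΣF_ext = 696.70 / 24.540 = 28.39 d.

28.4 d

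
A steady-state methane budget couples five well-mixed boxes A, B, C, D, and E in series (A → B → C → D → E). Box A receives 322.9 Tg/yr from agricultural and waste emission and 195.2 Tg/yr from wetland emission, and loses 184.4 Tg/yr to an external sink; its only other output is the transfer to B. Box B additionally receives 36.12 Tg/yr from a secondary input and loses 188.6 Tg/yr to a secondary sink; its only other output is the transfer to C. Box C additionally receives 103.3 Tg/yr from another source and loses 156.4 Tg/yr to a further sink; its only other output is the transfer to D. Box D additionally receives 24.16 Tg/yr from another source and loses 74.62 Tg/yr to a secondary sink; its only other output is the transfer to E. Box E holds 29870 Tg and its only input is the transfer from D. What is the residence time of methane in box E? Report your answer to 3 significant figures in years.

385 yr

Box A: F(A→B) = (322.9 + 195.2) − 184.4 = 333.70 Tg/yr.
Box B: F(B→C) = (333.70 + 36.12) − 188.6 = 181.22 Tg/yr.
Box C: F(C→D) = (181.22 + 103.3) − 156.4 = 128.12 Tg/yr.
Box D: F(D→E) = (128.12 + 24.16) − 74.62 = 77.660 Tg/yr.
Box E throughput = its input = 77.660 Tg/yr; τ = 29870 / 77.660 = 384.6 yr.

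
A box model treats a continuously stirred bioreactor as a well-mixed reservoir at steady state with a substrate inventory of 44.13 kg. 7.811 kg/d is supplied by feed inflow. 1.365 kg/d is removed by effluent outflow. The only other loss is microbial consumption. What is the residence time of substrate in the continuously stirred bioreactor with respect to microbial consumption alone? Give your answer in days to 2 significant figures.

6.8 d

At steady state ΣF_in = ΣF_out.
ΣF_in = 7.8110 kg/d.
Microbial consumption flux = ΣF_in − (1.365) = 7.8110 − 1.365 = 6.446 kg/d.
τ = M / F = 44.13 / 6.446 = 6.846 d.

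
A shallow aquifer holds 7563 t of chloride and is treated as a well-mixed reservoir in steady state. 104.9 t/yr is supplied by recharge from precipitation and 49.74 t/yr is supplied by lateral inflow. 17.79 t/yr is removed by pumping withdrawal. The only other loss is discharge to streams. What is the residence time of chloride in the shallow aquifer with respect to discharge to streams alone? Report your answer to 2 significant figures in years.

At steady state ΣF_in = ΣF_out.
ΣF_in = 104.9 + 49.74 = 154.64 t/yr.
Discharge to streams flux = ΣF_in − (17.79) = 154.64 − 17.79 = 136.9 t/yr.
τ = M / F = 7563 / 136.9 = 55.26 yr.

55 yr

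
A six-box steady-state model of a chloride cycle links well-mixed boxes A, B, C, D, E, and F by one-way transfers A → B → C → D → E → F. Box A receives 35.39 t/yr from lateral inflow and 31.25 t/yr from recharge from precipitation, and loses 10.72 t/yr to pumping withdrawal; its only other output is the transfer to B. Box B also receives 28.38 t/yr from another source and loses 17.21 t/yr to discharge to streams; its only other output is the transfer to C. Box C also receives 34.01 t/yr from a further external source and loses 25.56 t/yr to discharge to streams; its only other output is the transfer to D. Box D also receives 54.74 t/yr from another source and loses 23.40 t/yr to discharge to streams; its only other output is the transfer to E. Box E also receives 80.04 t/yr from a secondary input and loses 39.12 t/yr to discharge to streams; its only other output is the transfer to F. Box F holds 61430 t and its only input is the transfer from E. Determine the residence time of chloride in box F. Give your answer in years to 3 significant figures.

416 yr

Box A: F(A→B) = (35.39 + 31.25) − 10.72 = 55.920 t/yr.
Box B: F(B→C) = (55.920 + 28.38) − 17.21 = 67.090 t/yr.
Box C: F(C→D) = (67.090 + 34.01) − 25.56 = 75.540 t/yr.
Box D: F(D→E) = (75.540 + 54.74) − 23.40 = 106.88 t/yr.
Box E: F(E→F) = (106.88 + 80.04) − 39.12 = 147.80 t/yr.
Box F throughput = its input = 147.80 t/yr; τ = 61430 / 147.80 = 415.6 yr.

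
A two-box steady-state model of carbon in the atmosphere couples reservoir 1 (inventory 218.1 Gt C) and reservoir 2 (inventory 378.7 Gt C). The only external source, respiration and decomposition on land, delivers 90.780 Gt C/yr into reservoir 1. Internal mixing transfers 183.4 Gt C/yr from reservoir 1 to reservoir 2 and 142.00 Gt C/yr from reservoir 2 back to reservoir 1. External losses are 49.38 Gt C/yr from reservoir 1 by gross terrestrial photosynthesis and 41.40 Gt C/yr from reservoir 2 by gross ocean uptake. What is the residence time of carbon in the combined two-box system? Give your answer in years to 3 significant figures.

6.57 yr

Residence time in the combined system uses the total inventory and the total *external* removal — internal exchanges between the two boxes cancel.
M_total = 218.1 + 378.7 = 596.80 Gt C.
ΣF_external_out = 49.38 + 41.40 = 90.780 Gt C/yr.
τ = M_total / ΣF_ext = 596.80 / 90.780 = 6.574 yr.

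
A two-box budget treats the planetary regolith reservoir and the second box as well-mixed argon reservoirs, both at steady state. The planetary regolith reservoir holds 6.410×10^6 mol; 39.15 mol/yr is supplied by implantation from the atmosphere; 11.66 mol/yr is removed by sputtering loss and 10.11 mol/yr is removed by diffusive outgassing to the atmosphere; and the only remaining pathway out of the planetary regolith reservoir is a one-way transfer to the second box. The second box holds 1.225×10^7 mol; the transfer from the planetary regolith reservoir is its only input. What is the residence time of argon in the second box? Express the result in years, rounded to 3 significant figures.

Balance the planetary regolith reservoir: ΣF_in = 39.150 mol/yr.
Transfer to the second box = ΣF_in − (11.66 + 10.11) = 17.380 mol/yr.
At steady state the output of the second box equals its input, 17.380 mol/yr.
τ = M / F = 1.225×10^7 / 17.380 = 704800 yr.

705000 yr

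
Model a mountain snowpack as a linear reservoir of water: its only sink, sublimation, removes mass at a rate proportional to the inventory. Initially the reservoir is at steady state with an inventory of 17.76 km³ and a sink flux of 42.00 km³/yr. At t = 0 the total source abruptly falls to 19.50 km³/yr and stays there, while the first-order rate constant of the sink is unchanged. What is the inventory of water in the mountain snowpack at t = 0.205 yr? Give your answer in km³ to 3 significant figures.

Residence time τ = M₀/F₀ = 0.4229 yr. The eventual steady state is M_∞ = M₀·(F₁/F₀) = 17.76 × 19.50/42.00 = 8.2457 km³.
The anomaly ΔM(t) = M(t) − M_∞ decays as ΔM₀·e^(−t/τ) with ΔM₀ = 17.76 − 8.2457 = 9.514 km³.
At t = 0.205 yr, e^(−t/τ) = e^(−0.4848) = 0.6158, so ΔM = 5.859 km³ and M = 8.2457 + 5.859 = 14.105 km³.

14.1 km³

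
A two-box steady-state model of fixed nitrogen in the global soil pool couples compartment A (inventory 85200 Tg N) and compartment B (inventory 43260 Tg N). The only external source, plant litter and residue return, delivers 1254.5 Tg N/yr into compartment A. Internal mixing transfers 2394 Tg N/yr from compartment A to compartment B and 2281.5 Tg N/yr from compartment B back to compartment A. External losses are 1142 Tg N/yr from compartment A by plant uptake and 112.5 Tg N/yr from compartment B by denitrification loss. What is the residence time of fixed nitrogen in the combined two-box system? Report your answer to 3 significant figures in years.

For the system as a whole, the A↔B exchange is internal and contributes nothing to the throughput; only the external sinks remove mass.
M_total = 85200 + 43260 = 128460 Tg N.
ΣF_external_out = 1142 + 112.5 = 1254.5 Tg N/yr.
τ = M_total / ΣF_ext = 128460 / 1254.5 = 102.4 yr.

102 yr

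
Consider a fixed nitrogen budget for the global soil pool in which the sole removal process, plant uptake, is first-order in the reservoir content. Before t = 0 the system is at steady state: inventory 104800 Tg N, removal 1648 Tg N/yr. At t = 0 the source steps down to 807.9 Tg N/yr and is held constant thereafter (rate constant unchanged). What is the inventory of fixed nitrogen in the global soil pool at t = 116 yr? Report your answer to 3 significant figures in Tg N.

The sink rate constant is k = F₀/M₀ = 1648/104800 = 0.01573 yr⁻¹.
Solving dM/dt = F₁ − kM with M(0) = M₀ gives M(t) = F₁/k + (M₀ − F₁/k)·e^(−kt).
F₁/k = 807.9/0.01573 = 51376 Tg N; kt = 0.01573 × 116 = 1.824, e^(−kt) = 0.1614.
M(116) = 51376 + (104800 − 51376) × 0.1614 = 51376 + 8620 = 59997 Tg N.

60000 Tg N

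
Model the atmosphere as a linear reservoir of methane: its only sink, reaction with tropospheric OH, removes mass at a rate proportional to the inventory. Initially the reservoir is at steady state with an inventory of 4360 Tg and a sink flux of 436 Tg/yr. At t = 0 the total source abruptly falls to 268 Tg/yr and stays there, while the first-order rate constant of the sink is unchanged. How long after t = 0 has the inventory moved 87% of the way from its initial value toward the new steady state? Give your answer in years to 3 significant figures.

τ = M₀/F₀ = 4360/436 = 10.00 yr.
The remaining gap fraction is e^(−t/τ); 87% covered ⇒ e^(−t/τ) = 0.130.
t = −τ ln(0.130) = 10.00 × 2.040 = 20.40 yr.

20.4 yr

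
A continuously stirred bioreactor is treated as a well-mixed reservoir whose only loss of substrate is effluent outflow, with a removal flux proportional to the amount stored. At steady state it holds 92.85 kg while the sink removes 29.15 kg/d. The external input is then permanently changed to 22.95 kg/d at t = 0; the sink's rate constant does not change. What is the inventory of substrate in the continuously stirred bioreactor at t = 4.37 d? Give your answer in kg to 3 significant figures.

The sink rate constant is k = F₀/M₀ = 29.15/92.85 = 0.3139 d⁻¹.
Solving dM/dt = F₁ − kM with M(0) = M₀ gives M(t) = F₁/k + (M₀ − F₁/k)·e^(−kt).
F₁/k = 22.95/0.3139 = 73.101 kg; kt = 0.3139 × 4.37 = 1.372, e^(−kt) = 0.2536.
M(4.37) = 73.101 + (92.85 − 73.101) × 0.2536 = 73.101 + 5.008 = 78.110 kg.

78.1 kg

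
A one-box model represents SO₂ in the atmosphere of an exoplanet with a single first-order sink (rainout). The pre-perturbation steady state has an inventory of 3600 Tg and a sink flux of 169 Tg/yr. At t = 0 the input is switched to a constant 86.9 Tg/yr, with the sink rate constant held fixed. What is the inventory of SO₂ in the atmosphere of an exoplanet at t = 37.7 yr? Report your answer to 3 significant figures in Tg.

The sink rate constant is k = F₀/M₀ = 169/3600 = 0.04694 yr⁻¹.
Solving dM/dt = F₁ − kM with M(0) = M₀ gives M(t) = F₁/k + (M₀ − F₁/k)·e^(−kt).
F₁/k = 86.9/0.04694 = 1851.1 Tg; kt = 0.04694 × 37.7 = 1.770, e^(−kt) = 0.1704.
M(37.7) = 1851.1 + (3600 − 1851.1) × 0.1704 = 1851.1 + 297.9 = 2149.1 Tg.

2150 Tg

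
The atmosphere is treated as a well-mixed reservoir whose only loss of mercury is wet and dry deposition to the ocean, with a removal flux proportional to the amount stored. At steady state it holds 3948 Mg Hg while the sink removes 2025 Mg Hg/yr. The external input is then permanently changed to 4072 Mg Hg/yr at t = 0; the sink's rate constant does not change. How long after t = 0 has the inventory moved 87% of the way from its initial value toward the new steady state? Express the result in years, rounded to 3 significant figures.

3.98 yr

τ = M₀/F₀ = 3948/2025 = 1.950 yr.
The remaining gap fraction is e^(−t/τ); 87% covered ⇒ e^(−t/τ) = 0.130.
t = −τ ln(0.130) = 1.950 × 2.040 = 3.978 yr.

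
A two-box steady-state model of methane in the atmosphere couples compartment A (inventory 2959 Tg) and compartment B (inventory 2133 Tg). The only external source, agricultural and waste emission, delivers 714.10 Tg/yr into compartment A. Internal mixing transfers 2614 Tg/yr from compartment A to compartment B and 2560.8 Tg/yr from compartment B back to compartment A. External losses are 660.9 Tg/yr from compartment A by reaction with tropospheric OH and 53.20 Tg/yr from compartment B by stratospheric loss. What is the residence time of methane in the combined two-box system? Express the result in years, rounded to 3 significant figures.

For the system as a whole, the A↔B exchange is internal and contributes nothing to the throughput; only the external sinks remove mass.
M_total = 2959 + 2133 = 5092.0 Tg.
ΣF_external_out = 660.9 + 53.20 = 714.10 Tg/yr.
τ = M_total / ΣF_ext = 5092.0 / 714.10 = 7.131 yr.

7.13 yr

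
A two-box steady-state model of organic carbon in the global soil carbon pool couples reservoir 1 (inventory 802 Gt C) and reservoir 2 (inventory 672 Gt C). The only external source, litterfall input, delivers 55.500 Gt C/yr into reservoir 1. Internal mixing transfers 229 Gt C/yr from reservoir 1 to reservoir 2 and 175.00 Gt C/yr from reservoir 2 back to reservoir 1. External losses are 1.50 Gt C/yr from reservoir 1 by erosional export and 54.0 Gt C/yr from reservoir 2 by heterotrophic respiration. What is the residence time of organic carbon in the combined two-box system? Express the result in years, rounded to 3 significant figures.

26.6 yr

Residence time in the combined system uses the total inventory and the total *external* removal — internal exchanges between the two boxes cancel.
M_total = 802 + 672 = 1474.0 Gt C.
ΣF_external_out = 1.50 + 54.0 = 55.500 Gt C/yr.
τ = M_total / ΣF_ext = 1474.0 / 55.500 = 26.56 yr.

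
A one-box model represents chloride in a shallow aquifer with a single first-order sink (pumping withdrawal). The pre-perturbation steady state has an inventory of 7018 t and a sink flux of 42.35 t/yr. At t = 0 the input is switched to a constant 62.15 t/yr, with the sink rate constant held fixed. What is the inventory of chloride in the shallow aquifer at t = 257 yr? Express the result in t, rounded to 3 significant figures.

Residence time τ = M₀/F₀ = 165.7 yr. The eventual steady state is M_∞ = M₀·(F₁/F₀) = 7018 × 62.15/42.35 = 10299 t.
The anomaly ΔM(t) = M(t) − M_∞ decays as ΔM₀·e^(−t/τ) with ΔM₀ = 7018 − 10299 = −3281 t.
At t = 257 yr, e^(−t/τ) = e^(−1.551) = 0.2121, so ΔM = −695.8 t and M = 10299 − 695.8 = 9603.3 t.

9600 t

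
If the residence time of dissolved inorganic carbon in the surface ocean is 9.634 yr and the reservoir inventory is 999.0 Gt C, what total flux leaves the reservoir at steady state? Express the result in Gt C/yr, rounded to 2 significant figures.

100 Gt C/yr

F = M / τ = 999.0 / 9.634 = 103.7 Gt C/yr.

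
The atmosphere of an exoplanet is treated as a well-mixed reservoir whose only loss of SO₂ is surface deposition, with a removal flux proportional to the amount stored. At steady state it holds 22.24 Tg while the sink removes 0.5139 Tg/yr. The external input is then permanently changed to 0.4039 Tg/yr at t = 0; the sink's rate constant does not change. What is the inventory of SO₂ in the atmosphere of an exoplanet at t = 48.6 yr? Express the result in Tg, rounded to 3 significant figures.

19.0 Tg

τ = M₀/F₀ = 22.24/0.5139 = 43.28 yr; rate constant k = 1/τ.
New steady state M_∞ = F₁/k = F₁·τ = 0.4039 × 43.28 = 17.480 Tg.
M(t) = M_∞ + (M₀ − M_∞)·e^(−t/τ); t/τ = 48.6/43.28 = 1.123, so e^(−t/τ) = 0.3253.
M(t) = 17.480 + 4.760 × 0.3253 = 19.028 Tg.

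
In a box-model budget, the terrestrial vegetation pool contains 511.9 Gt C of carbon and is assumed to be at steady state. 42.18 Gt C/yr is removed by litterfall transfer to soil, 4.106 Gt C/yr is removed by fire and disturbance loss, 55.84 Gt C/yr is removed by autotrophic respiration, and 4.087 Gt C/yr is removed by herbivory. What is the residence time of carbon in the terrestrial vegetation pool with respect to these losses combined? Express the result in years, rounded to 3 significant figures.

Total removal = 42.18 + 4.106 + 55.84 + 4.087 = 106.21 Gt C/yr.
τ = M / ΣF_out = 511.9 / 106.21 = 4.820 yr.

4.82 yr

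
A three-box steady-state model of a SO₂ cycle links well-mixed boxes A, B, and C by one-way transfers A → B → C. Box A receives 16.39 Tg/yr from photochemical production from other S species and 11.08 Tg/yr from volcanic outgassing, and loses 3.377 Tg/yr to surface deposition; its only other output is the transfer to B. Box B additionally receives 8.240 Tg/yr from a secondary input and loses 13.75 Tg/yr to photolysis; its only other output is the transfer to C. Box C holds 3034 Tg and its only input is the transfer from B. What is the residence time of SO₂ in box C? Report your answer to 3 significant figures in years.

163 yr

Box A: F(A→B) = (16.39 + 11.08) − 3.377 = 24.093 Tg/yr.
Box B: F(B→C) = (24.093 + 8.240) − 13.75 = 18.583 Tg/yr.
Box C throughput = its input = 18.583 Tg/yr; τ = 3034 / 18.583 = 163.3 yr.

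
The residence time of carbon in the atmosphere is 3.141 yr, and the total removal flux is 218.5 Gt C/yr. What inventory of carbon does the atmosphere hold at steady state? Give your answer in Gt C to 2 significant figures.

690 Gt C

τ = M/F ⇒ M = τ × F = 3.141 × 218.5 = 686.3 Gt C.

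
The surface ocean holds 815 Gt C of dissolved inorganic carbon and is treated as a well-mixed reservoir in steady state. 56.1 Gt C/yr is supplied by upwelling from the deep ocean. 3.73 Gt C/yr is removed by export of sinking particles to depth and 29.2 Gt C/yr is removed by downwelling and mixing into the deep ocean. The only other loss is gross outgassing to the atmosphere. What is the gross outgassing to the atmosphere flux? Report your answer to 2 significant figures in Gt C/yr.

At steady state ΣF_in = ΣF_out.
ΣF_in = 56.100 Gt C/yr.
Gross outgassing to the atmosphere flux = ΣF_in − (3.73 + 29.2) = 56.100 − 32.93 = 23.17 Gt C/yr.

23 Gt C/yr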